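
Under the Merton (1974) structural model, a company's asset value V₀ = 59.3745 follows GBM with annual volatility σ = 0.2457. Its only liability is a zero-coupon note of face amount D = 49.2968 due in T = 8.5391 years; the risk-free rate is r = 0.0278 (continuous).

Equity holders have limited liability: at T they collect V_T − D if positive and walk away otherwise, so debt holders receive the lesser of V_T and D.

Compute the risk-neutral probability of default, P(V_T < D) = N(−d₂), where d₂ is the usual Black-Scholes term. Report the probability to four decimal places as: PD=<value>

d₁ = [ln(V₀/D) + (r + σ²/2)T] / (σ√T)
   = [ln(59.3745/49.2968) + (0.0278 + 0.5·0.2457²)·8.5391] / (0.2457·√8.5391)
   = [0.186006 + 0.495133] / 0.717978 = 0.948690
d₂ = d₁ − σ√T = 0.948690 − 0.717978 = 0.230712
risk-neutral PD = N(−d₂) = N(-0.230712) = 0.408769

PD=0.4088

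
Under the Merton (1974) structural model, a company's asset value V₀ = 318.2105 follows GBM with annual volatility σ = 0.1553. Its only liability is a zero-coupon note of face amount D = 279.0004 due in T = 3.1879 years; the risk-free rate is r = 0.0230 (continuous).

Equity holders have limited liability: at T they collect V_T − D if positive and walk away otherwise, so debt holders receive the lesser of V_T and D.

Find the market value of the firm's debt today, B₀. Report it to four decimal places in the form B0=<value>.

B0=248.6814

d₁ = [ln(V₀/D) + (r + σ²/2)T] / (σ√T)
   = [ln(318.2105/279.0004) + (0.0230 + 0.5·0.1553²)·3.1879] / (0.1553·√3.1879)
   = [0.131500 + 0.111765] / 0.277283 = 0.877314
d₂ = d₁ − σ√T = 0.877314 − 0.277283 = 0.600031
N(d₁) = 0.809842,  N(d₂) = 0.725757,  e^(−rT) = 0.929302
E₀ = V₀·N(d₁) − D·e^(−rT)·N(d₂)
   = 318.2105·0.809842 − 279.0004·0.929302·0.725757 = 69.529118
B₀ = V₀ − E₀ = 318.2105 − 69.529118 = 248.681382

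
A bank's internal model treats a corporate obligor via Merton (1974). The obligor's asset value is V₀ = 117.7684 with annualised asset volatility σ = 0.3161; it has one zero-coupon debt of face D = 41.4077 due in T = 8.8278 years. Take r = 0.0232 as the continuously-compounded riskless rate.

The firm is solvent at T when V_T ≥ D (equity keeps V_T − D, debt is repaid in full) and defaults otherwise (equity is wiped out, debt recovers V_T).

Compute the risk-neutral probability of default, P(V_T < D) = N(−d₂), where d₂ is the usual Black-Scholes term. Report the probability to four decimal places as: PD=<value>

d₁ = [ln(V₀/D) + (r + σ²/2)T] / (σ√T)
   = [ln(117.7684/41.4077) + (0.0232 + 0.5·0.3161²)·8.8278] / (0.3161·√8.8278)
   = [1.045253 + 0.645838] / 0.939184 = 1.800596
d₂ = d₁ − σ√T = 1.800596 − 0.939184 = 0.861412
risk-neutral PD = N(−d₂) = N(-0.861412) = 0.194506

PD=0.1945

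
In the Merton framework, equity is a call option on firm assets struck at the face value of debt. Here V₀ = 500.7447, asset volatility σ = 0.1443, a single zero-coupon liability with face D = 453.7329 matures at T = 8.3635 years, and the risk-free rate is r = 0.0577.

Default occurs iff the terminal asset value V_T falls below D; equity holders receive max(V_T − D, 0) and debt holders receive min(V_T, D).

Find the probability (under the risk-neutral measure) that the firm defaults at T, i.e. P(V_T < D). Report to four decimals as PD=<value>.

d₁ = [ln(V₀/D) + (r + σ²/2)T] / (σ√T)
   = [ln(500.7447/453.7329) + (0.0577 + 0.5·0.1443²)·8.3635] / (0.1443·√8.3635)
   = [0.098588 + 0.569648] / 0.417312 = 1.601288
d₂ = d₁ − σ√T = 1.601288 − 0.417312 = 1.183977
risk-neutral PD = N(−d₂) = N(-1.183977) = 0.118211

PD=0.1182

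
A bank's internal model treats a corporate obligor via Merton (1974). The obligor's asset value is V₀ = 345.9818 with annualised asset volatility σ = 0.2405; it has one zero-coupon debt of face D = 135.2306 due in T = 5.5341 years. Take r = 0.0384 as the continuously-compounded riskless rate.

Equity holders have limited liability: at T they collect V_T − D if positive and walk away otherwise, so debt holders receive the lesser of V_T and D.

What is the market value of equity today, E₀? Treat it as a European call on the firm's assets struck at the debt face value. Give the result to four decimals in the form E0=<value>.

E0=237.4623

d₁ = [ln(V₀/D) + (r + σ²/2)T] / (σ√T)
   = [ln(345.9818/135.2306) + (0.0384 + 0.5·0.2405²)·5.5341] / (0.2405·√5.5341)
   = [0.939405 + 0.372556] / 0.565768 = 2.318902
d₂ = d₁ − σ√T = 2.318902 − 0.565768 = 1.753133
N(d₁) = 0.989800,  N(d₂) = 0.960210,  e^(−rT) = 0.808553
E₀ = V₀·N(d₁) − D·e^(−rT)·N(d₂)
   = 345.9818·0.989800 − 135.2306·0.808553·0.960210 = 237.462290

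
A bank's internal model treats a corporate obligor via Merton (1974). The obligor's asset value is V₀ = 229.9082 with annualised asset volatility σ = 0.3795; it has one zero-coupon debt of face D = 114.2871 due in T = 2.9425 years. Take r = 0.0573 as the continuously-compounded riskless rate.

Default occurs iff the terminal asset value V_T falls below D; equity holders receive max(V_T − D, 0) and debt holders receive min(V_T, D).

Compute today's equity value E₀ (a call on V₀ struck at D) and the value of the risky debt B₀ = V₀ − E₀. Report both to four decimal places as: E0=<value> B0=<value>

E0=137.3221 B0=92.5861

d₁ = [ln(V₀/D) + (r + σ²/2)T] / (σ√T)
   = [ln(229.9082/114.2871) + (0.0573 + 0.5·0.3795²)·2.9425] / (0.3795·√2.9425)
   = [0.698966 + 0.380495] / 0.650984 = 1.658201
d₂ = d₁ − σ√T = 1.658201 − 0.650984 = 1.007217
N(d₁) = 0.951362,  N(d₂) = 0.843085,  e^(−rT) = 0.844842
E₀ = V₀·N(d₁) − D·e^(−rT)·N(d₂)
   = 229.9082·0.951362 − 114.2871·0.844842·0.843085 = 137.322116
B₀ = V₀ − E₀ = 229.9082 − 137.322116 = 92.586084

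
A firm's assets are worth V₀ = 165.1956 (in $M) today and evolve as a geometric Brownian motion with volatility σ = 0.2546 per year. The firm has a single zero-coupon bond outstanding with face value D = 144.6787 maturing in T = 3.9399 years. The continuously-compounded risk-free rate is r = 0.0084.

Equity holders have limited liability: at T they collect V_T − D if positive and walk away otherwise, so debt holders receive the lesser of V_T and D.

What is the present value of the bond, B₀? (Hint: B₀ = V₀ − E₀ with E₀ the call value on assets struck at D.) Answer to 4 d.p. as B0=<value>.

d₁ = [ln(V₀/D) + (r + σ²/2)T] / (σ√T)
   = [ln(165.1956/144.6787) + (0.0084 + 0.5·0.2546²)·3.9399] / (0.2546·√3.9399)
   = [0.132615 + 0.160790] / 0.505360 = 0.580585
d₂ = d₁ − σ√T = 0.580585 − 0.505360 = 0.075225
N(d₁) = 0.719240,  N(d₂) = 0.529982,  e^(−rT) = 0.967446
E₀ = V₀·N(d₁) − D·e^(−rT)·N(d₂)
   = 165.1956·0.719240 − 144.6787·0.967446·0.529982 = 44.634257
B₀ = V₀ − E₀ = 165.1956 − 44.634257 = 120.561343

B0=120.5613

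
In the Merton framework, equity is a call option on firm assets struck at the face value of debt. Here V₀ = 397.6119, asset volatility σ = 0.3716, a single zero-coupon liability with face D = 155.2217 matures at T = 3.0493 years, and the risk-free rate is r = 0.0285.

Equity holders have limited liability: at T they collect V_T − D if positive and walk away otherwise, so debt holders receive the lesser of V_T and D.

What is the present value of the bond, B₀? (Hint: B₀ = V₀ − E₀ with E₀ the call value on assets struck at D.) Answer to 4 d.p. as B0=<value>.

d₁ = [ln(V₀/D) + (r + σ²/2)T] / (σ√T)
   = [ln(397.6119/155.2217) + (0.0285 + 0.5·0.3716²)·3.0493] / (0.3716·√3.0493)
   = [0.940622 + 0.297439] / 0.648897 = 1.907946
d₂ = d₁ − σ√T = 1.907946 − 0.648897 = 1.259049
N(d₁) = 0.971801,  N(d₂) = 0.895994,  e^(−rT) = 0.916764
E₀ = V₀·N(d₁) − D·e^(−rT)·N(d₂)
   = 397.6119·0.971801 − 155.2217·0.916764·0.895994 = 258.898190
B₀ = V₀ − E₀ = 397.6119 − 258.898190 = 138.713710

B0=138.7137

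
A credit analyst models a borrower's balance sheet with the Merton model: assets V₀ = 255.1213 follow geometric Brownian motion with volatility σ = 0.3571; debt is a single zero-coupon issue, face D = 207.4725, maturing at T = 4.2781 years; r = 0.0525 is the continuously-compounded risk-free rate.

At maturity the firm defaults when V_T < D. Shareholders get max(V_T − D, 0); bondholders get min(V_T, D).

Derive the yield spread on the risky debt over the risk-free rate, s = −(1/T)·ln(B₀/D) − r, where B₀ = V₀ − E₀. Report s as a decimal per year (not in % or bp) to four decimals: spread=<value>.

spread=0.0388

d₁ = [ln(V₀/D) + (r + σ²/2)T] / (σ√T)
   = [ln(255.1213/207.4725) + (0.0525 + 0.5·0.3571²)·4.2781] / (0.3571·√4.2781)
   = [0.206740 + 0.497373] / 0.738610 = 0.953295
d₂ = d₁ − σ√T = 0.953295 − 0.738610 = 0.214684
N(d₁) = 0.829780,  N(d₂) = 0.584993,  e^(−rT) = 0.798835
E₀ = V₀·N(d₁) − D·e^(−rT)·N(d₂)
   = 255.1213·0.829780 − 207.4725·0.798835·0.584993 = 114.739766
B₀ = V₀ − E₀ = 255.1213 − 114.739766 = 140.381534
spread = −(1/T)·ln(B₀/D) − r = −(1/4.2781)·ln(140.381534/207.4725) − 0.0525 = 0.03881036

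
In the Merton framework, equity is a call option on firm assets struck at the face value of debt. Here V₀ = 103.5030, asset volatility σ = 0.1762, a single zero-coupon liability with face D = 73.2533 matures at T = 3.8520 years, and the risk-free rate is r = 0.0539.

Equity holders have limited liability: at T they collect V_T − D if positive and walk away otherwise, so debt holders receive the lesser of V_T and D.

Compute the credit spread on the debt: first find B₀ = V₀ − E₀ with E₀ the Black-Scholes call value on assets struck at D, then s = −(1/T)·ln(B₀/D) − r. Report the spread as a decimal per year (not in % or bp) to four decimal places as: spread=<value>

spread=0.0027

d₁ = [ln(V₀/D) + (r + σ²/2)T] / (σ√T)
   = [ln(103.5030/73.2533) + (0.0539 + 0.5·0.1762²)·3.8520] / (0.1762·√3.8520)
   = [0.345677 + 0.267418] / 0.345819 = 1.772879
d₂ = d₁ − σ√T = 1.772879 − 0.345819 = 1.427060
N(d₁) = 0.961876,  N(d₂) = 0.923219,  e^(−rT) = 0.812513
E₀ = V₀·N(d₁) − D·e^(−rT)·N(d₂)
   = 103.5030·0.961876 − 73.2533·0.812513·0.923219 = 44.607690
B₀ = V₀ − E₀ = 103.5030 − 44.607690 = 58.895310
spread = −(1/T)·ln(B₀/D) − r = −(1/3.8520)·ln(58.895310/73.2533) − 0.0539 = 0.00273599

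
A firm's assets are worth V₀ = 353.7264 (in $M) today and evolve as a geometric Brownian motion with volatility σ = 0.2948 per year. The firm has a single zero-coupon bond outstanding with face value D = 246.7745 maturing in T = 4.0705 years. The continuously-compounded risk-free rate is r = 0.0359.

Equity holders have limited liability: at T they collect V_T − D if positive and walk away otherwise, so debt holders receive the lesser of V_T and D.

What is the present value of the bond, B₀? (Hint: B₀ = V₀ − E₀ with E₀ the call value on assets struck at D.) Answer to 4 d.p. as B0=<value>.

B0=195.7647

d₁ = [ln(V₀/D) + (r + σ²/2)T] / (σ√T)
   = [ln(353.7264/246.7745) + (0.0359 + 0.5·0.2948²)·4.0705] / (0.2948·√4.0705)
   = [0.360049 + 0.323009] / 0.594773 = 1.148433
d₂ = d₁ − σ√T = 1.148433 − 0.594773 = 0.553660
N(d₁) = 0.874605,  N(d₂) = 0.710094,  e^(−rT) = 0.864045
E₀ = V₀·N(d₁) − D·e^(−rT)·N(d₂)
   = 353.7264·0.874605 − 246.7745·0.864045·0.710094 = 157.961669
B₀ = V₀ − E₀ = 353.7264 − 157.961669 = 195.764731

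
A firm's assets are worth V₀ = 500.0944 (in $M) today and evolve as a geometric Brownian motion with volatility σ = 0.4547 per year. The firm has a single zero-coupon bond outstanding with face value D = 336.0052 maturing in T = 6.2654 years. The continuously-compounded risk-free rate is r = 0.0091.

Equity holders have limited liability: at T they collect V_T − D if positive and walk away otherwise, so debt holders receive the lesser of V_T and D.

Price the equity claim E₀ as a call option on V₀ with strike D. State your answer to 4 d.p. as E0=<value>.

E0=279.5662

d₁ = [ln(V₀/D) + (r + σ²/2)T] / (σ√T)
   = [ln(500.0944/336.0052) + (0.0091 + 0.5·0.4547²)·6.2654] / (0.4547·√6.2654)
   = [0.397670 + 0.704707] / 1.138150 = 0.968570
d₂ = d₁ − σ√T = 0.968570 − 1.138150 = -0.169580
N(d₁) = 0.833620,  N(d₂) = 0.432670,  e^(−rT) = 0.944580
E₀ = V₀·N(d₁) − D·e^(−rT)·N(d₂)
   = 500.0944·0.833620 − 336.0052·0.944580·0.432670 = 279.566218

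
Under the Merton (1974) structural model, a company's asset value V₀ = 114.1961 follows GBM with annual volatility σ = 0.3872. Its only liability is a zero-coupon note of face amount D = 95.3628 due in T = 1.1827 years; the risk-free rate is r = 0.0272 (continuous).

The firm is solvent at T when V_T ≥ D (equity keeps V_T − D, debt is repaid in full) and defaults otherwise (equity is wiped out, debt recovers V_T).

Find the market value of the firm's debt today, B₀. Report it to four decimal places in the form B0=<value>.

B0=83.9450

d₁ = [ln(V₀/D) + (r + σ²/2)T] / (σ√T)
   = [ln(114.1961/95.3628) + (0.0272 + 0.5·0.3872²)·1.1827] / (0.3872·√1.1827)
   = [0.180229 + 0.120827] / 0.421088 = 0.714947
d₂ = d₁ − σ√T = 0.714947 − 0.421088 = 0.293859
N(d₁) = 0.762679,  N(d₂) = 0.615567,  e^(−rT) = 0.968342
E₀ = V₀·N(d₁) − D·e^(−rT)·N(d₂)
   = 114.1961·0.762679 − 95.3628·0.968342·0.615567 = 30.251128
B₀ = V₀ − E₀ = 114.1961 − 30.251128 = 83.944972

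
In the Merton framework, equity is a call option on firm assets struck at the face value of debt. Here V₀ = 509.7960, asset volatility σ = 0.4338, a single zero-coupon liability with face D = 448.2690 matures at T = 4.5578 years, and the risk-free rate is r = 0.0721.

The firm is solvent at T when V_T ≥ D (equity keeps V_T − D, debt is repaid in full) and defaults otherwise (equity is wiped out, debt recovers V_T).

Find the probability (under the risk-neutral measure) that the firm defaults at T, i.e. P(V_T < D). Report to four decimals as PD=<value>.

PD=0.4878

d₁ = [ln(V₀/D) + (r + σ²/2)T] / (σ√T)
   = [ln(509.7960/448.2690) + (0.0721 + 0.5·0.4338²)·4.5578] / (0.4338·√4.5578)
   = [0.128617 + 0.757466] / 0.926120 = 0.956770
d₂ = d₁ − σ√T = 0.956770 − 0.926120 = 0.030650
risk-neutral PD = N(−d₂) = N(-0.030650) = 0.487774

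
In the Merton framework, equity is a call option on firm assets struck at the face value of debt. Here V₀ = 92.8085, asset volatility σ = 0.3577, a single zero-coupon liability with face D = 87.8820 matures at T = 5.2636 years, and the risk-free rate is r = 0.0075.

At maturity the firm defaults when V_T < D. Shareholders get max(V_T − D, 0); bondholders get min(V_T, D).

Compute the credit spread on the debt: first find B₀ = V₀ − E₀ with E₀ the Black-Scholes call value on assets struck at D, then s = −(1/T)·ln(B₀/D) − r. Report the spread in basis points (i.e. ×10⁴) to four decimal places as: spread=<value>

d₁ = [ln(V₀/D) + (r + σ²/2)T] / (σ√T)
   = [ln(92.8085/87.8820) + (0.0075 + 0.5·0.3577²)·5.2636] / (0.3577·√5.2636)
   = [0.054543 + 0.376214] / 0.820655 = 0.524895
d₂ = d₁ − σ√T = 0.524895 − 0.820655 = -0.295760
N(d₁) = 0.700172,  N(d₂) = 0.383707,  e^(−rT) = 0.961292
E₀ = V₀·N(d₁) − D·e^(−rT)·N(d₂)
   = 92.8085·0.700172 − 87.8820·0.961292·0.383707 = 32.566246
B₀ = V₀ − E₀ = 92.8085 − 32.566246 = 60.242254
spread = −(1/T)·ln(B₀/D) − r = −(1/5.2636)·ln(60.242254/87.8820) − 0.0075 = 0.06424196
in basis points: 0.06424196 × 10⁴ = 642.4196 bp

spread=642.4196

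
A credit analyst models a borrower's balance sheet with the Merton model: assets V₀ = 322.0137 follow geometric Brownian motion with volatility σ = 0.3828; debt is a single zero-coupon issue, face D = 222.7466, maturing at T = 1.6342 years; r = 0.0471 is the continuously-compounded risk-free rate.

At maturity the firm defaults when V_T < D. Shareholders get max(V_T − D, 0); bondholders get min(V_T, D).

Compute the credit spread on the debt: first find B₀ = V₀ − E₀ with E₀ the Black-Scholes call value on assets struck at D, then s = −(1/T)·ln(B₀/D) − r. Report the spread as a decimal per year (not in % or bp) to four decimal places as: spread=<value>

spread=0.0373

d₁ = [ln(V₀/D) + (r + σ²/2)T] / (σ√T)
   = [ln(322.0137/222.7466) + (0.0471 + 0.5·0.3828²)·1.6342] / (0.3828·√1.6342)
   = [0.368559 + 0.196705] / 0.489356 = 1.155120
d₂ = d₁ − σ√T = 1.155120 − 0.489356 = 0.665765
N(d₁) = 0.875979,  N(d₂) = 0.747219,  e^(−rT) = 0.925917
E₀ = V₀·N(d₁) − D·e^(−rT)·N(d₂)
   = 322.0137·0.875979 − 222.7466·0.925917·0.747219 = 127.967261
B₀ = V₀ − E₀ = 322.0137 − 127.967261 = 194.046439
spread = −(1/T)·ln(B₀/D) − r = −(1/1.6342)·ln(194.046439/222.7466) − 0.0471 = 0.03730662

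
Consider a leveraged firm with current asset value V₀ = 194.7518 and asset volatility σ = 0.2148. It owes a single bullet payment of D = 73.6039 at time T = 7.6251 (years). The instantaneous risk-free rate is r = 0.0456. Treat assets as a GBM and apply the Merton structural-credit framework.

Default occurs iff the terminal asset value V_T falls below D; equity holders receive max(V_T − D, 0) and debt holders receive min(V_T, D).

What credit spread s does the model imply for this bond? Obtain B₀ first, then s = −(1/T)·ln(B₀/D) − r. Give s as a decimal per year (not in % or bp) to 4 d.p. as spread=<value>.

d₁ = [ln(V₀/D) + (r + σ²/2)T] / (σ√T)
   = [ln(194.7518/73.6039) + (0.0456 + 0.5·0.2148²)·7.6251] / (0.2148·√7.6251)
   = [0.973028 + 0.523612] / 0.593140 = 2.523250
d₂ = d₁ − σ√T = 2.523250 − 0.593140 = 1.930110
N(d₁) = 0.994186,  N(d₂) = 0.973203,  e^(−rT) = 0.706308
E₀ = V₀·N(d₁) − D·e^(−rT)·N(d₂)
   = 194.7518·0.994186 − 73.6039·0.706308·0.973203 = 143.025641
B₀ = V₀ − E₀ = 194.7518 − 143.025641 = 51.726159
spread = −(1/T)·ln(B₀/D) − r = −(1/7.6251)·ln(51.726159/73.6039) − 0.0456 = 0.00065964

spread=0.0007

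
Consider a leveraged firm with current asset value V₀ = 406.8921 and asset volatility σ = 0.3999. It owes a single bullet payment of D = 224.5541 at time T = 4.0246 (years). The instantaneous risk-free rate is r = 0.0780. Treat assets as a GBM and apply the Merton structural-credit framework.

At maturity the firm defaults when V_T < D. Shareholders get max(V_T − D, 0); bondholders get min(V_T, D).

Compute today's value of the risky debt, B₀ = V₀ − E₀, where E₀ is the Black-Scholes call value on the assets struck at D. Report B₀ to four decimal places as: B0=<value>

d₁ = [ln(V₀/D) + (r + σ²/2)T] / (σ√T)
   = [ln(406.8921/224.5541) + (0.0780 + 0.5·0.3999²)·4.0246] / (0.3999·√4.0246)
   = [0.594431 + 0.635726] / 0.802256 = 1.533373
d₂ = d₁ − σ√T = 1.533373 − 0.802256 = 0.731118
N(d₁) = 0.937408,  N(d₂) = 0.767646,  e^(−rT) = 0.730578
E₀ = V₀·N(d₁) − D·e^(−rT)·N(d₂)
   = 406.8921·0.937408 − 224.5541·0.730578·0.767646 = 255.488194
B₀ = V₀ − E₀ = 406.8921 − 255.488194 = 151.403906

B0=151.4039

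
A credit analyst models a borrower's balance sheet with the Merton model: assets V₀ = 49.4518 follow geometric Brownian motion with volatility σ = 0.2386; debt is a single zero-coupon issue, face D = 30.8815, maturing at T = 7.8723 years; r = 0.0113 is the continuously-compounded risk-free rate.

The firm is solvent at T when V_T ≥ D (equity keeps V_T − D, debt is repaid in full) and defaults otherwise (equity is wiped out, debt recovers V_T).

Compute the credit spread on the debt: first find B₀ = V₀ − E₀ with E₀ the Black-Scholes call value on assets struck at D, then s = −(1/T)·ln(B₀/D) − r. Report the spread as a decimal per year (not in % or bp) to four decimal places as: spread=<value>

d₁ = [ln(V₀/D) + (r + σ²/2)T] / (σ√T)
   = [ln(49.4518/30.8815) + (0.0113 + 0.5·0.2386²)·7.8723] / (0.2386·√7.8723)
   = [0.470841 + 0.313042] / 0.669455 = 1.170927
d₂ = d₁ − σ√T = 1.170927 − 0.669455 = 0.501473
N(d₁) = 0.879186,  N(d₂) = 0.691981,  e^(−rT) = 0.914885
E₀ = V₀·N(d₁) − D·e^(−rT)·N(d₂)
   = 49.4518·0.879186 − 30.8815·0.914885·0.691981 = 23.926787
B₀ = V₀ − E₀ = 49.4518 − 23.926787 = 25.525013
spread = −(1/T)·ln(B₀/D) − r = −(1/7.8723)·ln(25.525013/30.8815) − 0.0113 = 0.01289857

spread=0.0129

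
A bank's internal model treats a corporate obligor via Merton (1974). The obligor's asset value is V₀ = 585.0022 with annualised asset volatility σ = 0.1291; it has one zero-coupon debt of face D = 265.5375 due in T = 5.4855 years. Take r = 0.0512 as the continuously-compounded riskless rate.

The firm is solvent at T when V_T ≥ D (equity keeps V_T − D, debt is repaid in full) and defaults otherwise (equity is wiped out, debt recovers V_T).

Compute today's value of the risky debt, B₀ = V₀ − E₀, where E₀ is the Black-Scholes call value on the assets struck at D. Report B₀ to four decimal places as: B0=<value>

d₁ = [ln(V₀/D) + (r + σ²/2)T] / (σ√T)
   = [ln(585.0022/265.5375) + (0.0512 + 0.5·0.1291²)·5.4855] / (0.1291·√5.4855)
   = [0.789860 + 0.326570] / 0.302367 = 3.692302
d₂ = d₁ − σ√T = 3.692302 − 0.302367 = 3.389935
N(d₁) = 0.999889,  N(d₂) = 0.999650,  e^(−rT) = 0.755136
E₀ = V₀·N(d₁) − D·e^(−rT)·N(d₂)
   = 585.0022·0.999889 − 265.5375·0.755136·0.999650 = 384.490398
B₀ = V₀ − E₀ = 585.0022 − 384.490398 = 200.511802

B0=200.5118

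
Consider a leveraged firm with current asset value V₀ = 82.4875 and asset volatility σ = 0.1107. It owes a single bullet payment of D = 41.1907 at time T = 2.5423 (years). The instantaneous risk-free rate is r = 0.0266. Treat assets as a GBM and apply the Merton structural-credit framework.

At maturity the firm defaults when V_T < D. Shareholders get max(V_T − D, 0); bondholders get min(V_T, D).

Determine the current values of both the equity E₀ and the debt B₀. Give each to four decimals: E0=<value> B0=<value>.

E0=43.9902 B0=38.4973

d₁ = [ln(V₀/D) + (r + σ²/2)T] / (σ√T)
   = [ln(82.4875/41.1907) + (0.0266 + 0.5·0.1107²)·2.5423] / (0.1107·√2.5423)
   = [0.694434 + 0.083202] / 0.176507 = 4.405708
d₂ = d₁ − σ√T = 4.405708 − 0.176507 = 4.229202
N(d₁) = 0.999995,  N(d₂) = 0.999988,  e^(−rT) = 0.934611
E₀ = V₀·N(d₁) − D·e^(−rT)·N(d₂)
   = 82.4875·0.999995 − 41.1907·0.934611·0.999988 = 43.990247
B₀ = V₀ − E₀ = 82.4875 − 43.990247 = 38.497253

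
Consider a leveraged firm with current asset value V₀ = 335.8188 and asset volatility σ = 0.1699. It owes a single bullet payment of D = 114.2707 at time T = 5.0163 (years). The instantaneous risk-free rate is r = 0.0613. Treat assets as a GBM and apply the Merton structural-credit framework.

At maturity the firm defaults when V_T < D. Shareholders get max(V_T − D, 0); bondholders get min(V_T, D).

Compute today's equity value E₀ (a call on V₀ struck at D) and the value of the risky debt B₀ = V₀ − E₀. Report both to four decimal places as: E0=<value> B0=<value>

E0=251.7995 B0=84.0193

d₁ = [ln(V₀/D) + (r + σ²/2)T] / (σ√T)
   = [ln(335.8188/114.2707) + (0.0613 + 0.5·0.1699²)·5.0163] / (0.1699·√5.0163)
   = [1.078002 + 0.379899] / 0.380527 = 3.831271
d₂ = d₁ − σ√T = 3.831271 − 0.380527 = 3.450745
N(d₁) = 0.999936,  N(d₂) = 0.999720,  e^(−rT) = 0.735283
E₀ = V₀·N(d₁) − D·e^(−rT)·N(d₂)
   = 335.8188·0.999936 − 114.2707·0.735283·0.999720 = 251.799524
B₀ = V₀ − E₀ = 335.8188 − 251.799524 = 84.019276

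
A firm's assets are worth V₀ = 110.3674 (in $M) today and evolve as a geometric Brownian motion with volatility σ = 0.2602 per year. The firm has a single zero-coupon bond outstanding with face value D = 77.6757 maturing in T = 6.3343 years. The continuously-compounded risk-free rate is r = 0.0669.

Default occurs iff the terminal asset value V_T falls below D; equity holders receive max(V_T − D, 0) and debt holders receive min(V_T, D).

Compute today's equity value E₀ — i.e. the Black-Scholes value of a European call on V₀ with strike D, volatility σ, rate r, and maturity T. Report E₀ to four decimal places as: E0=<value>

d₁ = [ln(V₀/D) + (r + σ²/2)T] / (σ√T)
   = [ln(110.3674/77.6757) + (0.0669 + 0.5·0.2602²)·6.3343] / (0.2602·√6.3343)
   = [0.351272 + 0.638194] / 0.654872 = 1.510930
d₂ = d₁ − σ√T = 1.510930 − 0.654872 = 0.856057
N(d₁) = 0.934597,  N(d₂) = 0.804017,  e^(−rT) = 0.654578
E₀ = V₀·N(d₁) − D·e^(−rT)·N(d₂)
   = 110.3674·0.934597 − 77.6757·0.654578·0.804017 = 62.268940

E0=62.2689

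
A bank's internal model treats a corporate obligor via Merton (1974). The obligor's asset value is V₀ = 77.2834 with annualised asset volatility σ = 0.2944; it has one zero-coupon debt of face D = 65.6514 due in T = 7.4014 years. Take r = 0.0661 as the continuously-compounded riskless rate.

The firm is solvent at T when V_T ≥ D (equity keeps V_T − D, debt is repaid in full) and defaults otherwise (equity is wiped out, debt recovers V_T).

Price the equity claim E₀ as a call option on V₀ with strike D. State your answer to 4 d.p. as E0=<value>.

d₁ = [ln(V₀/D) + (r + σ²/2)T] / (σ√T)
   = [ln(77.2834/65.6514) + (0.0661 + 0.5·0.2944²)·7.4014] / (0.2944·√7.4014)
   = [0.163120 + 0.809977] / 0.800930 = 1.214959
d₂ = d₁ − σ√T = 1.214959 − 0.800930 = 0.414029
N(d₁) = 0.887809,  N(d₂) = 0.660573,  e^(−rT) = 0.613097
E₀ = V₀·N(d₁) − D·e^(−rT)·N(d₂)
   = 77.2834·0.887809 − 65.6514·0.613097·0.660573 = 42.024392

E0=42.0244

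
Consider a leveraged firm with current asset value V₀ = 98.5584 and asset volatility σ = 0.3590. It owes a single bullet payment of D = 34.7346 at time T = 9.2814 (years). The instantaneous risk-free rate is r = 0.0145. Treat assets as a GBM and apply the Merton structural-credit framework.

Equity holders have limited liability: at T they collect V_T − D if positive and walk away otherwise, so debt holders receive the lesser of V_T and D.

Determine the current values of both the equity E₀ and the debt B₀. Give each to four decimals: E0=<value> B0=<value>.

E0=72.1001 B0=26.4583

d₁ = [ln(V₀/D) + (r + σ²/2)T] / (σ√T)
   = [ln(98.5584/34.7346) + (0.0145 + 0.5·0.3590²)·9.2814] / (0.3590·√9.2814)
   = [1.042913 + 0.732678] / 1.093708 = 1.623461
d₂ = d₁ − σ√T = 1.623461 − 1.093708 = 0.529753
N(d₁) = 0.947755,  N(d₂) = 0.701859,  e^(−rT) = 0.874083
E₀ = V₀·N(d₁) − D·e^(−rT)·N(d₂)
   = 98.5584·0.947755 − 34.7346·0.874083·0.701859 = 72.100106
B₀ = V₀ − E₀ = 98.5584 − 72.100106 = 26.458294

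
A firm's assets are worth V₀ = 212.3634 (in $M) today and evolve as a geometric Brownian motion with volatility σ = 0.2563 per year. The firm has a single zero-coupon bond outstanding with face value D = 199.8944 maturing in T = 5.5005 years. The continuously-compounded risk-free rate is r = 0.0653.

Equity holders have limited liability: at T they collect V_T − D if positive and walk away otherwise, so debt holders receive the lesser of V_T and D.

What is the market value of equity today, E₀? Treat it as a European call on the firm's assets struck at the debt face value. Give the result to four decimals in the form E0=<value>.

d₁ = [ln(V₀/D) + (r + σ²/2)T] / (σ√T)
   = [ln(212.3634/199.8944) + (0.0653 + 0.5·0.2563²)·5.5005] / (0.2563·√5.5005)
   = [0.060510 + 0.539846] / 0.601104 = 0.998755
d₂ = d₁ − σ√T = 0.998755 − 0.601104 = 0.397650
N(d₁) = 0.841043,  N(d₂) = 0.654556,  e^(−rT) = 0.698247
E₀ = V₀·N(d₁) − D·e^(−rT)·N(d₂)
   = 212.3634·0.841043 − 199.8944·0.698247·0.654556 = 87.246720

E0=87.2467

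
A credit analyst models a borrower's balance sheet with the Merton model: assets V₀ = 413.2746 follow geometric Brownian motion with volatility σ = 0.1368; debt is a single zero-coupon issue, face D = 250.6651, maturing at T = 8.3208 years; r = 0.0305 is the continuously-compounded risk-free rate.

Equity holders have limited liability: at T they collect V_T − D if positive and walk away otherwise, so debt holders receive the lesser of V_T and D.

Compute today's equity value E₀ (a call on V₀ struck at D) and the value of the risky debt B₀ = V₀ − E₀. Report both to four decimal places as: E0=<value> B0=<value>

E0=219.9801 B0=193.2945

d₁ = [ln(V₀/D) + (r + σ²/2)T] / (σ√T)
   = [ln(413.2746/250.6651) + (0.0305 + 0.5·0.1368²)·8.3208] / (0.1368·√8.3208)
   = [0.499994 + 0.331643] / 0.394611 = 2.107490
d₂ = d₁ − σ√T = 2.107490 − 0.394611 = 1.712879
N(d₁) = 0.982462,  N(d₂) = 0.956633,  e^(−rT) = 0.775859
E₀ = V₀·N(d₁) − D·e^(−rT)·N(d₂)
   = 413.2746·0.982462 − 250.6651·0.775859·0.956633 = 219.980099
B₀ = V₀ − E₀ = 413.2746 − 219.980099 = 193.294501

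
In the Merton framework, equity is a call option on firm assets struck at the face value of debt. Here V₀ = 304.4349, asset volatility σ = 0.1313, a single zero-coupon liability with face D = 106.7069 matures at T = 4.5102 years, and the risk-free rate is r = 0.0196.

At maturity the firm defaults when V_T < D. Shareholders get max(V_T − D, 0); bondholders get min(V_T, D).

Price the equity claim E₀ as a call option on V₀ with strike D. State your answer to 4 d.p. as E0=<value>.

E0=206.7562

d₁ = [ln(V₀/D) + (r + σ²/2)T] / (σ√T)
   = [ln(304.4349/106.7069) + (0.0196 + 0.5·0.1313²)·4.5102] / (0.1313·√4.5102)
   = [1.048371 + 0.127277] / 0.278845 = 4.216139
d₂ = d₁ − σ√T = 4.216139 − 0.278845 = 3.937294
N(d₁) = 0.999988,  N(d₂) = 0.999959,  e^(−rT) = 0.915395
E₀ = V₀·N(d₁) − D·e^(−rT)·N(d₂)
   = 304.4349·0.999988 − 106.7069·0.915395·0.999959 = 206.756209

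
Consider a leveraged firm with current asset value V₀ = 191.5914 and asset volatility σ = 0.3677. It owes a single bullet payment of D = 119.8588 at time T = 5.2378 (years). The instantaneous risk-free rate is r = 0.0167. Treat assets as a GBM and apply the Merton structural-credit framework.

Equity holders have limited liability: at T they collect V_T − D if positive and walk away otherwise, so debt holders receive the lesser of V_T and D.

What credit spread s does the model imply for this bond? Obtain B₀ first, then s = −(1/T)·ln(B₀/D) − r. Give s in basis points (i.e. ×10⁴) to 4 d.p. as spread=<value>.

spread=336.0387

d₁ = [ln(V₀/D) + (r + σ²/2)T] / (σ√T)
   = [ln(191.5914/119.8588) + (0.0167 + 0.5·0.3677²)·5.2378] / (0.3677·√5.2378)
   = [0.469051 + 0.441555] / 0.841527 = 1.082087
d₂ = d₁ − σ√T = 1.082087 − 0.841527 = 0.240560
N(d₁) = 0.860393,  N(d₂) = 0.595052,  e^(−rT) = 0.916245
E₀ = V₀·N(d₁) − D·e^(−rT)·N(d₂)
   = 191.5914·0.860393 − 119.8588·0.916245·0.595052 = 99.495282
B₀ = V₀ − E₀ = 191.5914 − 99.495282 = 92.096118
spread = −(1/T)·ln(B₀/D) − r = −(1/5.2378)·ln(92.096118/119.8588) − 0.0167 = 0.03360387
in basis points: 0.03360387 × 10⁴ = 336.0387 bp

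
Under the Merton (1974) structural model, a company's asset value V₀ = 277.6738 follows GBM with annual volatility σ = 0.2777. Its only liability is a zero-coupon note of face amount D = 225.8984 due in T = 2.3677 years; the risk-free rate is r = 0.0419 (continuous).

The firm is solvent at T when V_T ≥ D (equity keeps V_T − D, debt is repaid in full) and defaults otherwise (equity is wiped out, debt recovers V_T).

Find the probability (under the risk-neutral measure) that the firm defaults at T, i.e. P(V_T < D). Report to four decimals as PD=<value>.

d₁ = [ln(V₀/D) + (r + σ²/2)T] / (σ√T)
   = [ln(277.6738/225.8984) + (0.0419 + 0.5·0.2777²)·2.3677] / (0.2777·√2.3677)
   = [0.206362 + 0.190502] / 0.427306 = 0.928757
d₂ = d₁ − σ√T = 0.928757 − 0.427306 = 0.501451
risk-neutral PD = N(−d₂) = N(-0.501451) = 0.308027

PD=0.3080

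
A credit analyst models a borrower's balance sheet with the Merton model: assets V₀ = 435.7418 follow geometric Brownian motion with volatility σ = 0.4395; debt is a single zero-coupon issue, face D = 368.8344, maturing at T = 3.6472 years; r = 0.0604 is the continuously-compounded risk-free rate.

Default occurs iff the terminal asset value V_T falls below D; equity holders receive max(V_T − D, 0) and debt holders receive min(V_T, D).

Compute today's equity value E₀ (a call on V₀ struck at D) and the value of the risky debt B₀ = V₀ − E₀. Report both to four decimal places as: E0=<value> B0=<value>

d₁ = [ln(V₀/D) + (r + σ²/2)T] / (σ√T)
   = [ln(435.7418/368.8344) + (0.0604 + 0.5·0.4395²)·3.6472] / (0.4395·√3.6472)
   = [0.166702 + 0.572538] / 0.839341 = 0.880738
d₂ = d₁ − σ√T = 0.880738 − 0.839341 = 0.041397
N(d₁) = 0.810770,  N(d₂) = 0.516510,  e^(−rT) = 0.802285
E₀ = V₀·N(d₁) − D·e^(−rT)·N(d₂)
   = 435.7418·0.810770 − 368.8344·0.802285·0.516510 = 200.445713
B₀ = V₀ − E₀ = 435.7418 − 200.445713 = 235.296087

E0=200.4457 B0=235.2961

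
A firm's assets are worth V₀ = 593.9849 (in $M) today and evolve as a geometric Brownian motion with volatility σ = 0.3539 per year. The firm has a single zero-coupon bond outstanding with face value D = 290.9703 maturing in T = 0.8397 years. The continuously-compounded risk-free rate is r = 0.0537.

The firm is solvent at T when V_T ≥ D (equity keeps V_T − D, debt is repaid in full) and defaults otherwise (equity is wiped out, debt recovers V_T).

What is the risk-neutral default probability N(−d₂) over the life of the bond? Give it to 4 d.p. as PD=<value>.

PD=0.0147

d₁ = [ln(V₀/D) + (r + σ²/2)T] / (σ√T)
   = [ln(593.9849/290.9703) + (0.0537 + 0.5·0.3539²)·0.8397] / (0.3539·√0.8397)
   = [0.713633 + 0.097676] / 0.324297 = 2.501748
d₂ = d₁ − σ√T = 2.501748 − 0.324297 = 2.177451
risk-neutral PD = N(−d₂) = N(-2.177451) = 0.014723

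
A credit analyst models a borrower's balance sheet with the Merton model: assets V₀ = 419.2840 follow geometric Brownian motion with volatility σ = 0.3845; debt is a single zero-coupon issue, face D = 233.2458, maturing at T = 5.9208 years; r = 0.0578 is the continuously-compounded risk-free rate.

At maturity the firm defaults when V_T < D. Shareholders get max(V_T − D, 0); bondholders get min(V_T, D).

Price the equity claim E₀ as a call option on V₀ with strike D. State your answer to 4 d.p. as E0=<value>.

d₁ = [ln(V₀/D) + (r + σ²/2)T] / (σ√T)
   = [ln(419.2840/233.2458) + (0.0578 + 0.5·0.3845²)·5.9208] / (0.3845·√5.9208)
   = [0.586456 + 0.779889] / 0.935592 = 1.460406
d₂ = d₁ − σ√T = 1.460406 − 0.935592 = 0.524814
N(d₁) = 0.927911,  N(d₂) = 0.700144,  e^(−rT) = 0.710190
E₀ = V₀·N(d₁) − D·e^(−rT)·N(d₂)
   = 419.2840·0.927911 − 233.2458·0.710190·0.700144 = 273.080076

E0=273.0801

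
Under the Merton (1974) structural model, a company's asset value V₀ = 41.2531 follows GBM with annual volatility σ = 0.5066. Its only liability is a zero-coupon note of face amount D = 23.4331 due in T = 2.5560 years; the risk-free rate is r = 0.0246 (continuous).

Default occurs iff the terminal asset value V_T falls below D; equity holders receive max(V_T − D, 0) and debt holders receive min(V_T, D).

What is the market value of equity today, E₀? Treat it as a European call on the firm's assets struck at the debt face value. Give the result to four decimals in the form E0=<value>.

E0=22.1653

d₁ = [ln(V₀/D) + (r + σ²/2)T] / (σ√T)
   = [ln(41.2531/23.4331) + (0.0246 + 0.5·0.5066²)·2.5560] / (0.5066·√2.5560)
   = [0.565577 + 0.390868] / 0.809927 = 1.180903
d₂ = d₁ − σ√T = 1.180903 − 0.809927 = 0.370977
N(d₁) = 0.881179,  N(d₂) = 0.644673,  e^(−rT) = 0.939058
E₀ = V₀·N(d₁) − D·e^(−rT)·N(d₂)
   = 41.2531·0.881179 − 23.4331·0.939058·0.644673 = 22.165331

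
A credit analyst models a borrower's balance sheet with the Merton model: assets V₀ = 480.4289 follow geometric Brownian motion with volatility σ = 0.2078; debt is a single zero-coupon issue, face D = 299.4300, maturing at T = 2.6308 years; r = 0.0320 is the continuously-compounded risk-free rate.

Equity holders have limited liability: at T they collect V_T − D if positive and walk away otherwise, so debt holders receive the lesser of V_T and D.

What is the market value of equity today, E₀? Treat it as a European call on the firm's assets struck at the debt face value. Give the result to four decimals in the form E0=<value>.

d₁ = [ln(V₀/D) + (r + σ²/2)T] / (σ√T)
   = [ln(480.4289/299.4300) + (0.0320 + 0.5·0.2078²)·2.6308] / (0.2078·√2.6308)
   = [0.472799 + 0.140986] / 0.337046 = 1.821069
d₂ = d₁ − σ√T = 1.821069 − 0.337046 = 1.484022
N(d₁) = 0.965702,  N(d₂) = 0.931098,  e^(−rT) = 0.919261
E₀ = V₀·N(d₁) − D·e^(−rT)·N(d₂)
   = 480.4289·0.965702 − 299.4300·0.919261·0.931098 = 207.662263

E0=207.6623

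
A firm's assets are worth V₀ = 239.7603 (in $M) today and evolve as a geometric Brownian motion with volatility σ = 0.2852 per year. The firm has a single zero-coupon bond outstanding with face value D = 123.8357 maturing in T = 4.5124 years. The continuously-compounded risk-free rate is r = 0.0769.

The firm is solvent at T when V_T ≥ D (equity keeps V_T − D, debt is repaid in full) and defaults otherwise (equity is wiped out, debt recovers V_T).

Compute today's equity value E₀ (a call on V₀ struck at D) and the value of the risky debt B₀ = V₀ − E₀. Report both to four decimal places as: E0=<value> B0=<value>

d₁ = [ln(V₀/D) + (r + σ²/2)T] / (σ√T)
   = [ln(239.7603/123.8357) + (0.0769 + 0.5·0.2852²)·4.5124] / (0.2852·√4.5124)
   = [0.660684 + 0.530521] / 0.605834 = 1.966224
d₂ = d₁ − σ√T = 1.966224 − 0.605834 = 1.360391
N(d₁) = 0.975364,  N(d₂) = 0.913147,  e^(−rT) = 0.706803
E₀ = V₀·N(d₁) − D·e^(−rT)·N(d₂)
   = 239.7603·0.975364 − 123.8357·0.706803·0.913147 = 153.928092
B₀ = V₀ − E₀ = 239.7603 − 153.928092 = 85.832208

E0=153.9281 B0=85.8322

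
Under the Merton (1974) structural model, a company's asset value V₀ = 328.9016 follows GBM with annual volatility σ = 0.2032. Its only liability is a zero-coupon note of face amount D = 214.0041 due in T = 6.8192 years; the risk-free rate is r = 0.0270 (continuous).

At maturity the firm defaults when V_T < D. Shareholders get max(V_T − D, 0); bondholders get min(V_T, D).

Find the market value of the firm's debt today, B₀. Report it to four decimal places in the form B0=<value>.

B0=170.3347

d₁ = [ln(V₀/D) + (r + σ²/2)T] / (σ√T)
   = [ln(328.9016/214.0041) + (0.0270 + 0.5·0.2032²)·6.8192] / (0.2032·√6.8192)
   = [0.429763 + 0.324902] / 0.530628 = 1.422210
d₂ = d₁ − σ√T = 1.422210 − 0.530628 = 0.891582
N(d₁) = 0.922517,  N(d₂) = 0.813691,  e^(−rT) = 0.831837
E₀ = V₀·N(d₁) − D·e^(−rT)·N(d₂)
   = 328.9016·0.922517 − 214.0041·0.831837·0.813691 = 158.566860
B₀ = V₀ − E₀ = 328.9016 − 158.566860 = 170.334740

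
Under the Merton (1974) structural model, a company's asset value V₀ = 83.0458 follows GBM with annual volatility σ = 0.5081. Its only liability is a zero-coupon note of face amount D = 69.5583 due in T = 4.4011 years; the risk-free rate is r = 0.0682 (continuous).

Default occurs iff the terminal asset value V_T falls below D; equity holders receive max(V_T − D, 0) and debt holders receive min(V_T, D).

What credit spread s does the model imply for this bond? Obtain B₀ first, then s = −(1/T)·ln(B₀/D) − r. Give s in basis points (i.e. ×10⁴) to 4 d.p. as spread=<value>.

spread=717.0455

d₁ = [ln(V₀/D) + (r + σ²/2)T] / (σ√T)
   = [ln(83.0458/69.5583) + (0.0682 + 0.5·0.5081²)·4.4011] / (0.5081·√4.4011)
   = [0.177227 + 0.868261] / 1.065933 = 0.980820
d₂ = d₁ − σ√T = 0.980820 − 1.065933 = -0.085113
N(d₁) = 0.836659,  N(d₂) = 0.466086,  e^(−rT) = 0.740703
E₀ = V₀·N(d₁) − D·e^(−rT)·N(d₂)
   = 83.0458·0.836659 − 69.5583·0.740703·0.466086 = 45.467328
B₀ = V₀ − E₀ = 83.0458 − 45.467328 = 37.578472
spread = −(1/T)·ln(B₀/D) − r = −(1/4.4011)·ln(37.578472/69.5583) − 0.0682 = 0.07170455
in basis points: 0.07170455 × 10⁴ = 717.0455 bp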